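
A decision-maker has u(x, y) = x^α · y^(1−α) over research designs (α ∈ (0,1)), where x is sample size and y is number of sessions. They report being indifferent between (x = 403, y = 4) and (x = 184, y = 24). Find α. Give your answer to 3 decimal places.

α ≈ 0.696

Indifference: 403^α · 4^(1−α) = 184^α · 24^(1−α).
Rearrange to (403/184)^α = (24/4)^(1−α) and take logs: α·0.784001 = (1−α)·1.791759.
Thus α·(2.575760) = 1.791759, so α = 1.791759/2.575760 ≈ 0.696.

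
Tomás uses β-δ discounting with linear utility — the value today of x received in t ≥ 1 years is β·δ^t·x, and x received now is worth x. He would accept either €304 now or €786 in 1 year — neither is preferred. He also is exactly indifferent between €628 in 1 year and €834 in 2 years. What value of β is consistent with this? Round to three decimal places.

β ≈ 0.514

Both payoffs in the second observation are in the future, so β drops out: δ^1·628 = δ^2·834 ⇒ δ = 628/834 = 0.75300.
Now use the now-vs-future pair: 304 = β·δ·786 gives β = 304/(0.75300·786) ≈ 0.514.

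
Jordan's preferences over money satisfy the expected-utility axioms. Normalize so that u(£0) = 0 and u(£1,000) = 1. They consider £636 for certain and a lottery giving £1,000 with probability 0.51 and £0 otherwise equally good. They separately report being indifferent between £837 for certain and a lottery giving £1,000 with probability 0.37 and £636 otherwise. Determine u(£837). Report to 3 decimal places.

0.691

From the first indifference, u(£636) = 0.51·u(£1,000) + 0.49·u(£0) = 0.51·1 + 0.49·0 = 0.51.
Chaining: u(£837) = 0.37·1.00 + 0.63·0.51 = 0.6913.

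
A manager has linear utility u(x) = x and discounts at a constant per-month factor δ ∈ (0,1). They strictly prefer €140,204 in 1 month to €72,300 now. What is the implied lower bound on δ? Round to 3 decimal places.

δ > 0.516

Under u(x) = x this choice says 72300 < δ·140204.
So δ > 72300/140204 = 0.51568.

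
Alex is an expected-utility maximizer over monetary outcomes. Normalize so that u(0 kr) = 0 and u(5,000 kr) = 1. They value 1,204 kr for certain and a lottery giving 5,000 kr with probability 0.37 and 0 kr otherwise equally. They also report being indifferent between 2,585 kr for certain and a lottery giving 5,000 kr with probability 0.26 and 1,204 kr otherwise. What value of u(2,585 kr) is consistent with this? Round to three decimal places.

From the first indifference, u(1,204 kr) = 0.37·u(5,000 kr) + 0.63·u(0 kr) = 0.37·1 + 0.63·0 = 0.37.
Chaining: u(2,585 kr) = 0.26·1.00 + 0.74·0.37 = 0.5338.

0.534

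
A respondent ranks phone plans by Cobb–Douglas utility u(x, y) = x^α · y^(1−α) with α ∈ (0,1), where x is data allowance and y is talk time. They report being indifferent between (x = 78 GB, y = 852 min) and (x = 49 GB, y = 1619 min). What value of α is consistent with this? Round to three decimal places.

Indifference: 78^α · 852^(1−α) = 49^α · 1619^(1−α).
(78/49)^α = (1619/852)^(1−α); take logs: α·ln(78/49) = (1−α)·ln(1619/852), i.e. α·0.464889 = (1−α)·0.641977.
So α/(1−α) = (0.641977)/(0.464889) = 1.380925, and α = 1.380925/2.380925 ≈ 0.580.

α ≈ 0.580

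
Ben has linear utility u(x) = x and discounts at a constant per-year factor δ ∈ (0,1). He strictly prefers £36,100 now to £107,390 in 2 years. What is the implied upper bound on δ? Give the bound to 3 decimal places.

The preference means 36100 > δ^2·107390.
So δ^2 < 36100/107390 = 0.33616; taking the square root of both positive sides preserves the inequality.
δ < 0.33616^(1/2) = 0.580.

δ < 0.580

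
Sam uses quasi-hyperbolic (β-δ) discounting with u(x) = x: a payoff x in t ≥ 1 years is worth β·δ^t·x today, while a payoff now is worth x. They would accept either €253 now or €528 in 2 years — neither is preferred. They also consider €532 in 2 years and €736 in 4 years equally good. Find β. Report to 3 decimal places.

β ≈ 0.663

The second indifference involves only future payoffs, so β cancels: β·δ^2·532 = β·δ^4·736, giving δ^2 = 532/736 = 0.72283, so δ = 0.85019.
The first indifference: 253 = β·δ^2·528, so β = 253/(δ^2·528) = 253/(0.72283·528) ≈ 0.663.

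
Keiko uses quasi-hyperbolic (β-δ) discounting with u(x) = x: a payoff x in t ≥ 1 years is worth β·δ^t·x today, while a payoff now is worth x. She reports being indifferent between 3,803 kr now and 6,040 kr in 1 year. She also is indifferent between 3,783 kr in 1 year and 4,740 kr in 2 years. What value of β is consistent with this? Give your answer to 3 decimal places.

The second indifference involves only future payoffs, so β cancels: β·δ^1·3783 = β·δ^2·4740, giving δ = 3783/4740 = 0.79810.
Substituting δ into 3803 = β·δ·6040: β = 3803/(4820.532) ≈ 0.789.

β ≈ 0.789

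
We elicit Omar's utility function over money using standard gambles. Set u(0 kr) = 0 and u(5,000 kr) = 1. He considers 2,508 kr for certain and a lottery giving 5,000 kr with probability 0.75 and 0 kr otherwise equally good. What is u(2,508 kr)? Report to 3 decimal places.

0.750

By the standard-gamble method, u(2,508 kr) is just the indifference probability on the best outcome: 0.75.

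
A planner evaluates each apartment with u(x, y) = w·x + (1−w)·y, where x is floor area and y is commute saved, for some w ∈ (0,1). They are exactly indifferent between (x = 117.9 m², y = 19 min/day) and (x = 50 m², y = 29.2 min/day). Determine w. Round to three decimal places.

Indifference: w·117.9 + (1−w)·19 = w·50 + (1−w)·29.2.
Rearranging, 67.9·w − 10.2·(1−w) = 0.
Hence w = 10.2/(67.9+10.2) = 10.2/78.1 = 0.131.

w = 0.131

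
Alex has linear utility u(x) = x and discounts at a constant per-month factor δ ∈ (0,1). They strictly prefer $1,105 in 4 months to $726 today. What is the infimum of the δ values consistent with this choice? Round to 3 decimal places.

δ > 0.900

Under u(x) = x this choice says 726 < δ^4·1105.
So δ^4 > 726/1105 = 0.65701; taking the 4th root of both positive sides preserves the inequality.
δ > (726/1105)^(1/4) ≈ 0.900.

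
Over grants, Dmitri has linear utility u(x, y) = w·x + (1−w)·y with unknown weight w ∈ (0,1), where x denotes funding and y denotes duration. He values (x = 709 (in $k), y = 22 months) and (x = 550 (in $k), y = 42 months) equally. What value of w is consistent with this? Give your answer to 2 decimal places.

Equating utilities: w·709 + (1−w)·22 = w·550 + (1−w)·42.
Rearranging, 159·w − 20·(1−w) = 0.
Hence w = 20/(159+20) = 20/179 = 0.11.

w = 0.11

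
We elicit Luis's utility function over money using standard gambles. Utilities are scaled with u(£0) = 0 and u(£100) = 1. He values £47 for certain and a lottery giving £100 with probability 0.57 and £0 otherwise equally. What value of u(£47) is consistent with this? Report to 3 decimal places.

0.570

By the standard-gamble method, u(£47) is just the indifference probability on the best outcome: 0.57.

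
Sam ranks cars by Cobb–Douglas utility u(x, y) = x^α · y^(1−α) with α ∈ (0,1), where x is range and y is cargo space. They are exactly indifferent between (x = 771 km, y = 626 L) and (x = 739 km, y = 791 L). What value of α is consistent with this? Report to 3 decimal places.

The Cobb–Douglas utilities coincide, so 771^α·626^(1−α) = 739^α·791^(1−α).
Taking logs: α·ln 771 + (1−α)·ln 626 = α·ln 739 + (1−α)·ln 791, i.e. α·0.042390 = (1−α)·0.233948.
Thus α·(0.276338) = 0.233948, so α = 0.233948/0.276338 ≈ 0.847.

α ≈ 0.847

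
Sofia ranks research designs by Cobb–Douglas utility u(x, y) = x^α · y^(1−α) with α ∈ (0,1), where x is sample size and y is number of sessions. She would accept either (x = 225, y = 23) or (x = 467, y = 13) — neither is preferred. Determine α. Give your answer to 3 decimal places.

α ≈ 0.439

Set the two utilities equal: 225^α·23^(1−α) = 467^α·13^(1−α).
(225/467)^α = (13/23)^(1−α); take logs: α·ln(225/467) = (1−α)·ln(13/23), i.e. α·-0.730229 = (1−α)·-0.570545.
With A = -0.730229 and B = -0.570545: α·A = (1−α)·B, so α = B/(A+B) = -0.570545/-1.300774 ≈ 0.439.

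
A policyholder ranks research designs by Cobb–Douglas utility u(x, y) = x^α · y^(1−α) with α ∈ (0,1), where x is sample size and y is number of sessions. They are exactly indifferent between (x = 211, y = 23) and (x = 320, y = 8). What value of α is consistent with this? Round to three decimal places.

α ≈ 0.717

Set the two utilities equal: 211^α·23^(1−α) = 320^α·8^(1−α).
Rearrange to (211/320)^α = (8/23)^(1−α) and take logs: α·-0.416463 = (1−α)·-1.056053.
So α/(1−α) = (-1.056053)/(-0.416463) = 2.535767, and α = 2.535767/3.535767 ≈ 0.717.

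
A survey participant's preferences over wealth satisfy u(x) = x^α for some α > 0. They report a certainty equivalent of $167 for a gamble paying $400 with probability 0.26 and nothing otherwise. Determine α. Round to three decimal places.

The lottery's expected utility is 0.26·u(400) + 0.74·u(0) = 0.26·400^α (since u(0) = 0 for α > 0).
Indifference: 167^α = 0.26·400^α, so (167/400)^α = 0.26.
Taking logs: α·ln(167/400) = ln(0.26), so α = -1.347074 / -0.873471 ≈ 1.542.

α ≈ 1.542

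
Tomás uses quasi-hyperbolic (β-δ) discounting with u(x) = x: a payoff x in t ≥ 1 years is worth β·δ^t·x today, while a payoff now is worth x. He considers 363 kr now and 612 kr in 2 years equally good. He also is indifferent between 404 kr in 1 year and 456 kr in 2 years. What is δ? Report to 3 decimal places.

From the later pair, β·δ^1·404 = β·δ^2·456; dividing through, δ = 404/456 = 0.88596.

δ ≈ 0.886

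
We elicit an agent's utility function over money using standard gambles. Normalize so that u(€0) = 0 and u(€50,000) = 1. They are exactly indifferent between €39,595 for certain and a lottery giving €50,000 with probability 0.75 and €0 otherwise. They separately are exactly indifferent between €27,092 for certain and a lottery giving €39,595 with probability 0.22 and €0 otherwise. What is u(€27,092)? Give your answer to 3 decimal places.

The first gamble pins u(€39,595): it must equal 0.75·1 + 0.25·0 = 0.75.
Then u(€27,092) = 0.22·u(€39,595) + 0.78·u(€0) = 0.22·0.75 + 0.78·0.00 = 0.1650.

0.165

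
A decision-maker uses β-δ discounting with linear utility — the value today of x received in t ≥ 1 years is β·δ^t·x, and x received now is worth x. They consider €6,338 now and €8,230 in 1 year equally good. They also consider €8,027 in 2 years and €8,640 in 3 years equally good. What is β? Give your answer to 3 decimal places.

The second indifference involves only future payoffs, so β cancels: β·δ^2·8027 = β·δ^3·8640, giving δ = 8027/8640 = 0.92905.
The first indifference: 6338 = β·δ·8230, so β = 6338/(δ·8230) = 6338/(0.92905·8230) ≈ 0.829.

β ≈ 0.829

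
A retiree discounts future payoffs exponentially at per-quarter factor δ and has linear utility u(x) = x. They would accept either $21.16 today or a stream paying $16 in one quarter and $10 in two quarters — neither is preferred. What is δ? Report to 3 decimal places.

Equating present values: 21.16 = 16δ + 10δ².
So 10δ² + 16δ − 21.16 = 0.
δ = (−16 + √(16² + 4·10·21.16)) / (2·10) = (−16 + √1102.40) / 20 ≈ 0.860.

δ ≈ 0.860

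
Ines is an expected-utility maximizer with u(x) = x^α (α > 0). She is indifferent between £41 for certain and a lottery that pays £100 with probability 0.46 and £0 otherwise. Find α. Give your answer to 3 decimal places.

The lottery's expected utility is 0.46·u(100) + 0.54·u(0) = 0.46·100^α (since u(0) = 0 for α > 0).
Setting u(41) equal to that: 41^α = 0.46·100^α ⇒ (41/100)^α = 0.46.
α = ln(0.46) / ln(41/100) = -0.776529/-0.891598 ≈ 0.871.

α ≈ 0.871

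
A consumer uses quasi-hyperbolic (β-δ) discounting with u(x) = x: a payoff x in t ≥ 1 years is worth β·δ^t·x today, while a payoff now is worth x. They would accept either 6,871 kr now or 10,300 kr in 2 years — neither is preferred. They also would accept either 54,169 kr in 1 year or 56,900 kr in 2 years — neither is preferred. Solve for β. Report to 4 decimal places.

Both payoffs in the second observation are in the future, so β drops out: δ^1·54169 = δ^2·56900 ⇒ δ = 54169/56900 = 0.95200.
Substituting δ into 6871 = β·δ^2·10300: β = 6871/(9335.000) ≈ 0.7360.

β ≈ 0.7360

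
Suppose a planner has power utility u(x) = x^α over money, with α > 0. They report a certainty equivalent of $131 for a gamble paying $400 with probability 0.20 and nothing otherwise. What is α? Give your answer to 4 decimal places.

Since u(0) = 0, the lottery's EU is 0.20·400^α.
Setting u(131) equal to that: 131^α = 0.20·400^α ⇒ (131/400)^α = 0.20.
Take logs: α = ln 0.20 / ln(131/400) ≈ 1.441803.

α ≈ 1.4418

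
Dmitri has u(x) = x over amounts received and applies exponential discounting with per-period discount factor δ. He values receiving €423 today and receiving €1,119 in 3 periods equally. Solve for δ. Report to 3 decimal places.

Equating discounted utilities: u(423) = δ^3·u(1119) ⇒ δ^3 = u(423)/u(1119).
With u(x) = x: δ^3 = 423/1119 = 0.37802.
So δ = 0.37802^(1/3) ≈ 0.723.

δ ≈ 0.723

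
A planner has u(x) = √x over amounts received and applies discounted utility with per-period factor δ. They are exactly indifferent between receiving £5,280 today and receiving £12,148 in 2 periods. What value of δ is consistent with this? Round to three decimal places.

δ ≈ 0.812

The payoff in 2 periods is discounted by δ^2, so u(5280) = δ^2·u(12148) and δ^2 = u(5280)/u(12148).
With u(x) = √x: δ^2 = √5280/√12148 = √(5280/12148) = 0.65927.
So δ = 0.65927^(1/2) ≈ 0.812.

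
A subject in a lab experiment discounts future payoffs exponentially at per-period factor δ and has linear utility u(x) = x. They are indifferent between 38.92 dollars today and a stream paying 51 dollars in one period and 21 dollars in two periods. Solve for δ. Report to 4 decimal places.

δ ≈ 0.6099

Equating present values: 38.92 = 51δ + 21δ².
Rearranged: 21δ² + 51δ − 38.92 = 0.
The positive root is δ = [−51 + √(51² + 4·21·38.92)] / (2·21) = (−51 + 76.618)/42 ≈ 0.6099.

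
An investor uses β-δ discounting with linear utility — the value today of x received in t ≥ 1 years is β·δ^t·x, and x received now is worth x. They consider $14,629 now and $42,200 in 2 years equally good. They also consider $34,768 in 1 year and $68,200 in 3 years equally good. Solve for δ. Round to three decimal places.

δ ≈ 0.714

The second indifference involves only future payoffs, so β cancels: β·δ^1·34768 = β·δ^3·68200, giving δ^2 = 34768/68200 = 0.50979, so δ = 0.71400.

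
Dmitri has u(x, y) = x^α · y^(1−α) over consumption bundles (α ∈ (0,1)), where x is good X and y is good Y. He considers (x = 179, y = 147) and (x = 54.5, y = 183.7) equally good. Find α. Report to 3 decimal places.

Set the two utilities equal: 179^α·147^(1−α) = 54.5^α·183.7^(1−α).
Taking logs: α·ln 179 + (1−α)·ln 147 = α·ln 54.5 + (1−α)·ln 183.7, i.e. α·1.189185 = (1−α)·0.222871.
So α/(1−α) = (0.222871)/(1.189185) = 0.187415, and α = 0.187415/1.187415 ≈ 0.158.

α ≈ 0.158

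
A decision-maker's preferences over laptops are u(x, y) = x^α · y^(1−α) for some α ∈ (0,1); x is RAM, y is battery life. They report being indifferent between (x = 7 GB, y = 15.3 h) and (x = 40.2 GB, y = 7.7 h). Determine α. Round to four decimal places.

Set the two utilities equal: 7^α·15.3^(1−α) = 40.2^α·7.7^(1−α).
Taking logs: α·ln 7 + (1−α)·ln 15.3 = α·ln 40.2 + (1−α)·ln 7.7, i.e. α·-1.7479568 = (1−α)·-0.6866325.
Thus α·(-2.4345893) = -0.6866325, so α = -0.6866325/-2.4345893 ≈ 0.2820.

α ≈ 0.2820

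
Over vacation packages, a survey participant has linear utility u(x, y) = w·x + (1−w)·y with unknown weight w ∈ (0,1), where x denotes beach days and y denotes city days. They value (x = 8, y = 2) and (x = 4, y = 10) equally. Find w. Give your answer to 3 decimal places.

w = 0.667

u(8,2) = u(4,10) means w·8 + (1−w)·2 = w·4 + (1−w)·10.
w·(8−4) = (1−w)·(10−2), i.e. w·4 = (1−w)·8.
The marginal rate of substitution is 8/4, so w = 8/(4+8) = 0.667.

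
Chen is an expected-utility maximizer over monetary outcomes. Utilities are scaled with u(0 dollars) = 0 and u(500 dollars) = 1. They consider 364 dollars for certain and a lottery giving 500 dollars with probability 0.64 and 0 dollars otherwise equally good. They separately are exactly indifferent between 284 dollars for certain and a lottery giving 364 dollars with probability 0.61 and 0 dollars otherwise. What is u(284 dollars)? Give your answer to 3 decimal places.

First, u(364 dollars) = 0.64·u(500 dollars) + 0.36·u(0 dollars) = 0.64.
Chaining: u(284 dollars) = 0.61·0.64 + 0.39·0.00 = 0.3904.

0.390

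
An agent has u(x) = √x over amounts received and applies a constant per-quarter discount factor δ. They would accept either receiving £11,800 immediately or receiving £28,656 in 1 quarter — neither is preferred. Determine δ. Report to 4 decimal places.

Indifference means u(11800) = δ · u(28656), so δ = u(11800)/u(28656).
Since u(x) = √x, δ = √(11800/28656) = 0.64170.

δ ≈ 0.6417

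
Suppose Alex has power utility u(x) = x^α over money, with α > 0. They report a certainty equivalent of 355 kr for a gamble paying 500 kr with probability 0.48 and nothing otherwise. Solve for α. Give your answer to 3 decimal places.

Since u(0) = 0, the lottery's EU is 0.48·500^α.
Indifference: 355^α = 0.48·500^α, so (355/500)^α = 0.48.
Taking logs: α·ln(355/500) = ln(0.48), so α = -0.733969 / -0.342490 ≈ 2.143.

α ≈ 2.143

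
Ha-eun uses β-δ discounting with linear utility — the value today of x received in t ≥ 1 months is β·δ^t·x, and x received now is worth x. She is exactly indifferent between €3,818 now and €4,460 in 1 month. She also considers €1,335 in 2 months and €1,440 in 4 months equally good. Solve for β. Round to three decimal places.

From the later pair, β·δ^2·1335 = β·δ^4·1440; dividing through, δ^2 = 1335/1440 = 0.92708, so δ = 0.96285.
The first indifference: 3818 = β·δ·4460, so β = 3818/(δ·4460) = 3818/(0.96285·4460) ≈ 0.889.

β ≈ 0.889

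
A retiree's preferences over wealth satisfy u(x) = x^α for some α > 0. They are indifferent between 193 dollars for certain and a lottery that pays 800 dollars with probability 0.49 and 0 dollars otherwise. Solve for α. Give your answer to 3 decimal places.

The lottery's expected utility is 0.49·u(800) + 0.51·u(0) = 0.49·800^α (since u(0) = 0 for α > 0).
Setting u(193) equal to that: 193^α = 0.49·800^α ⇒ (193/800)^α = 0.49.
Take logs: α = ln 0.49 / ln(193/800) ≈ 0.50168.

α ≈ 0.502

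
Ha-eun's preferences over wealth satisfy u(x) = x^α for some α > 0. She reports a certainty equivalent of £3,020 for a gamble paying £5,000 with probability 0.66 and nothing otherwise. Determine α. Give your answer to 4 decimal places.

α ≈ 0.8241

EU(lottery) = 0.66·5000^α + 0.34·0 = 0.66·5000^α.
Indifference: 3020^α = 0.66·5000^α, so (3020/5000)^α = 0.66.
α = ln(0.66) / ln(3020/5000) = -0.4155154/-0.5041811 ≈ 0.8241.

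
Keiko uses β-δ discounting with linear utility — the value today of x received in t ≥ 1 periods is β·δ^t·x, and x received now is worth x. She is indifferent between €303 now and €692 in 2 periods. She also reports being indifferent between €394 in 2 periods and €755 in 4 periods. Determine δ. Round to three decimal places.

δ ≈ 0.722

From the later pair, β·δ^2·394 = β·δ^4·755; dividing through, δ^2 = 394/755 = 0.52185, so δ = 0.72239.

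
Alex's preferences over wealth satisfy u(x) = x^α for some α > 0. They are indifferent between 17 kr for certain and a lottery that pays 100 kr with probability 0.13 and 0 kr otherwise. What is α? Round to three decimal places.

α ≈ 1.151

Since u(0) = 0, the lottery's EU is 0.13·100^α.
Setting u(17) equal to that: 17^α = 0.13·100^α ⇒ (17/100)^α = 0.13.
α = ln(0.13) / ln(17/100) = -2.040221/-1.771957 ≈ 1.151.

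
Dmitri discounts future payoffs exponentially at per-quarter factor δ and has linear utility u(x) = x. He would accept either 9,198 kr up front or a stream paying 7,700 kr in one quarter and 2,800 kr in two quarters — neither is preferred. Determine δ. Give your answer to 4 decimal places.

δ ≈ 0.9000

Present value of the stream is 7700·δ + 2800·δ². Indifference gives 7700δ + 2800δ² = 9198.
That is, 2800δ² + 7700δ − 9198 = 0, a quadratic in δ.
By the quadratic formula (taking the positive root), δ = (−7700 + √162307600.00) / 5600 ≈ 0.9000.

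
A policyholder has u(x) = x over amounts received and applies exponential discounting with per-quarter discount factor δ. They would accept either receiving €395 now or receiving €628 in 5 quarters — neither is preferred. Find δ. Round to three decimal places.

δ ≈ 0.911

The payoff in 5 quarters is discounted by δ^5, so u(395) = δ^5·u(628) and δ^5 = u(395)/u(628).
With u(x) = x: δ^5 = 395/628 = 0.62898.
So δ = 0.62898^(1/5) ≈ 0.911.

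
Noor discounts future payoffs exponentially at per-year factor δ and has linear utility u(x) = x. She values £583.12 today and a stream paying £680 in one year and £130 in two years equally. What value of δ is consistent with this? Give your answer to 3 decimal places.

Present value of the stream is 680·δ + 130·δ². Indifference gives 680δ + 130δ² = 583.12.
So 130δ² + 680δ − 583.12 = 0.
δ = (−680 + √(680² + 4·130·583.12)) / (2·130) = (−680 + √765622.40) / 260 ≈ 0.750.

δ ≈ 0.750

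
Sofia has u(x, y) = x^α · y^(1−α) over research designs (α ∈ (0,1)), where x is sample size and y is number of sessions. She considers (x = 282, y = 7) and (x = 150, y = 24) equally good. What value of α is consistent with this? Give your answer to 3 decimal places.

Set the two utilities equal: 282^α·7^(1−α) = 150^α·24^(1−α).
(282/150)^α = (24/7)^(1−α); take logs: α·ln(282/150) = (1−α)·ln(24/7), i.e. α·0.631272 = (1−α)·1.232144.
So α/(1−α) = (1.232144)/(0.631272) = 1.951843, and α = 1.951843/2.951843 ≈ 0.661.

α ≈ 0.661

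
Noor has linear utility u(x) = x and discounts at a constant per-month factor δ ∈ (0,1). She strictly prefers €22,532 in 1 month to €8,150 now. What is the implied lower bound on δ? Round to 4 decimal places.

Under u(x) = x this choice says 8150 < δ·22532.
Dividing through by 22532 gives δ > 0.36171.

δ > 0.3617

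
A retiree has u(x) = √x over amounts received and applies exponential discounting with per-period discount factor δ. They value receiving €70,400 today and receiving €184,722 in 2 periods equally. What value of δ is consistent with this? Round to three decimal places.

δ ≈ 0.786

Equating discounted utilities: u(70400) = δ^2·u(184722) ⇒ δ^2 = u(70400)/u(184722).
With u(x) = √x: δ^2 = √70400/√184722 = √(70400/184722) = 0.61734.
So δ = 0.61734^(1/2) ≈ 0.786.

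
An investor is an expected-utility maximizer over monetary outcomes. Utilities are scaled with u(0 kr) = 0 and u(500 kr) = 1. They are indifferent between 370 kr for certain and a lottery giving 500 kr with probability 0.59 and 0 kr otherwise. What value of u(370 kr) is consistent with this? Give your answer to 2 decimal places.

0.59

u(370 kr) equals the lottery's expected utility: 0.59·1 + 0.41·0 = 0.59.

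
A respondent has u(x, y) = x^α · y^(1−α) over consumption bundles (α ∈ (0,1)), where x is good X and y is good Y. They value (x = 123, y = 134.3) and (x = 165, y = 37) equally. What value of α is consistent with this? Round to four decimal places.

Indifference: 123^α · 134.3^(1−α) = 165^α · 37^(1−α).
(123/165)^α = (37/134.3)^(1−α); take logs: α·ln(123/165) = (1−α)·ln(37/134.3), i.e. α·-0.2937611 = (1−α)·-1.2891582.
With A = -0.2937611 and B = -1.2891582: α·A = (1−α)·B, so α = B/(A+B) = -1.2891582/-1.5829193 ≈ 0.8144.

α ≈ 0.8144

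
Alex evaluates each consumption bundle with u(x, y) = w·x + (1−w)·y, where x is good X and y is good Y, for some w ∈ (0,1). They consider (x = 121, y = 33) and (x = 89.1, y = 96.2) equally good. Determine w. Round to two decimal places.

u(121,33) = u(89.1,96.2) means w·121 + (1−w)·33 = w·89.1 + (1−w)·96.2.
w·(121−89.1) = (1−w)·(96.2−33), i.e. w·31.9 = (1−w)·63.2.
Hence w = 63.2/(31.9+63.2) = 63.2/95.1 = 0.66.

w = 0.66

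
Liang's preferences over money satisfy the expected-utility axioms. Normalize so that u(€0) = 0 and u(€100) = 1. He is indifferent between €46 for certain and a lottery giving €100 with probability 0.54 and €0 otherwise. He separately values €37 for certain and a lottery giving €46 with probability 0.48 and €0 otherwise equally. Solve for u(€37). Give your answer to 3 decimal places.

0.259

From the first indifference, u(€46) = 0.54·u(€100) + 0.46·u(€0) = 0.54·1 + 0.46·0 = 0.54.
Chaining: u(€37) = 0.48·0.54 + 0.52·0.00 = 0.2592.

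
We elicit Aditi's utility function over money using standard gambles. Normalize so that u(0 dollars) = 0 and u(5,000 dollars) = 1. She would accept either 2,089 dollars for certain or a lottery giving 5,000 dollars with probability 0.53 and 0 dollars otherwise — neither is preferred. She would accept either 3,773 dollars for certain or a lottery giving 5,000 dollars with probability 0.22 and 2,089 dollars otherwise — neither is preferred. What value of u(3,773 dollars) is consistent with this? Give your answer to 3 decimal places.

0.633

First, u(2,089 dollars) = 0.53·u(5,000 dollars) + 0.47·u(0 dollars) = 0.53.
Then u(3,773 dollars) = 0.22·u(5,000 dollars) + 0.78·u(2,089 dollars) = 0.22·1.00 + 0.78·0.53 = 0.6334.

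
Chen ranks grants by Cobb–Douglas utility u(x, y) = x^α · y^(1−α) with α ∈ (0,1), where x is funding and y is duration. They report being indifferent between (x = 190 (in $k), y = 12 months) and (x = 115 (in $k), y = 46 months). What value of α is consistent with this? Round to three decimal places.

Indifference: 190^α · 12^(1−α) = 115^α · 46^(1−α).
(190/115)^α = (46/12)^(1−α); take logs: α·ln(190/115) = (1−α)·ln(46/12), i.e. α·0.502092 = (1−α)·1.343735.
With A = 0.502092 and B = 1.343735: α·A = (1−α)·B, so α = B/(A+B) = 1.343735/1.845827 ≈ 0.728.

α ≈ 0.728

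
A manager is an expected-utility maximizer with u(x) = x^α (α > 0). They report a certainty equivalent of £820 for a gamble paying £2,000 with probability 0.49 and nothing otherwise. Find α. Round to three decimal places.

EU(lottery) = 0.49·2000^α + 0.51·0 = 0.49·2000^α.
Indifference: 820^α = 0.49·2000^α, so (820/2000)^α = 0.49.
Taking logs: α·ln(820/2000) = ln(0.49), so α = -0.713350 / -0.891598 ≈ 0.800.

α ≈ 0.800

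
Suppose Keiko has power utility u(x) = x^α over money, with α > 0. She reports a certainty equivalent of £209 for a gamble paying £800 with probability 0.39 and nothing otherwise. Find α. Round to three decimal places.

α ≈ 0.702

Since u(0) = 0, the lottery's EU is 0.39·800^α.
Equating: 209^α = 0.39·800^α, i.e. 0.2612^α = 0.39.
Take logs: α = ln 0.39 / ln(209/800) ≈ 0.70150.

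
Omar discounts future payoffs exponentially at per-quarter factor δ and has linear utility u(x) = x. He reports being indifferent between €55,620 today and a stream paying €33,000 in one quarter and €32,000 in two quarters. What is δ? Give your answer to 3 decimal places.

Equating present values: 55620 = 33000δ + 32000δ².
Rearranged: 32000δ² + 33000δ − 55620 = 0.
The positive root is δ = [−33000 + √(33000² + 4·32000·55620)] / (2·32000) = (−33000 + 90600.000)/64000 ≈ 0.900.

δ ≈ 0.900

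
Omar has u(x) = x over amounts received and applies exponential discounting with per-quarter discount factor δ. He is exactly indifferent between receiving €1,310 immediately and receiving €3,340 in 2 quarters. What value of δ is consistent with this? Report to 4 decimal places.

δ ≈ 0.6263

The payoff in 2 quarters is discounted by δ^2, so u(1310) = δ^2·u(3340) and δ^2 = u(1310)/u(3340).
With u(x) = x: δ^2 = 1310/3340 = 0.39222.
So δ = 0.39222^(1/2) ≈ 0.6263.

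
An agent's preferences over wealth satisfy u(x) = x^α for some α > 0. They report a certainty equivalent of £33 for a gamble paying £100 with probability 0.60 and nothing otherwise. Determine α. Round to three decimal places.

EU(lottery) = 0.60·100^α + 0.40·0 = 0.60·100^α.
Setting u(33) equal to that: 33^α = 0.60·100^α ⇒ (33/100)^α = 0.60.
Take logs: α = ln 0.60 / ln(33/100) ≈ 0.46076.

α ≈ 0.461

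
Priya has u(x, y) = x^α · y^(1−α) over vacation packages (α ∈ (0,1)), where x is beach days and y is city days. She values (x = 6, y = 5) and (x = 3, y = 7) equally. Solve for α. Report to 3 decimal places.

α ≈ 0.327

Indifference: 6^α · 5^(1−α) = 3^α · 7^(1−α).
Rearrange to (6/3)^α = (7/5)^(1−α) and take logs: α·0.693147 = (1−α)·0.336472.
Thus α·(1.029619) = 0.336472, so α = 0.336472/1.029619 ≈ 0.327.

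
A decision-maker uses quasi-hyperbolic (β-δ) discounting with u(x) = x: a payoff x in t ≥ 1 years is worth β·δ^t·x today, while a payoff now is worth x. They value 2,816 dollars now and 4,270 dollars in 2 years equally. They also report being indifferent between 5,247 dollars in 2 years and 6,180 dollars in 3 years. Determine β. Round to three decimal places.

β ≈ 0.915

From the later pair, β·δ^2·5247 = β·δ^3·6180; dividing through, δ = 5247/6180 = 0.84903.
The first indifference: 2816 = β·δ^2·4270, so β = 2816/(δ^2·4270) = 2816/(0.72085·4270) ≈ 0.915.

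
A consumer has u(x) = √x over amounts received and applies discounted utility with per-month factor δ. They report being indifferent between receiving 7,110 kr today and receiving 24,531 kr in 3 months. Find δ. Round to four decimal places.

Equating discounted utilities: u(7110) = δ^3·u(24531) ⇒ δ^3 = u(7110)/u(24531).
With u(x) = √x: δ^3 = √7110/√24531 = √(7110/24531) = 0.53837.
So δ = 0.53837^(1/3) ≈ 0.8135.

δ ≈ 0.8135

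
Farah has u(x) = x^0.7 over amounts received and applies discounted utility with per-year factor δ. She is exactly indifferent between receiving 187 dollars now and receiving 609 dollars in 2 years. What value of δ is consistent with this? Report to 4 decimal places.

δ ≈ 0.6615

Indifference means u(187) = δ^2 · u(609), so δ^2 = u(187)/u(609).
With u(x) = x^0.7: δ^2 = 187^0.7/609^0.7 = (187/609)^0.7 = 0.43758.
So δ = 0.43758^(1/2) ≈ 0.6615.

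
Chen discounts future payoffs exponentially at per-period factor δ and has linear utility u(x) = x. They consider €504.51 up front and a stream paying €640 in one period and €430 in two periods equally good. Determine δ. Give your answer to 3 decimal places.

δ ≈ 0.570

Equating present values: 504.51 = 640δ + 430δ².
So 430δ² + 640δ − 504.51 = 0.
δ = (−640 + √(640² + 4·430·504.51)) / (2·430) = (−640 + √1277357.20) / 860 ≈ 0.570.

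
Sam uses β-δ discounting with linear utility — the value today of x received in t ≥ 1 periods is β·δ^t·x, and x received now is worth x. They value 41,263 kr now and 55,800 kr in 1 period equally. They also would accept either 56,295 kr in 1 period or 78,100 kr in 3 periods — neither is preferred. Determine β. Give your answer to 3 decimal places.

β ≈ 0.871

Both payoffs in the second observation are in the future, so β drops out: δ^1·56295 = δ^3·78100 ⇒ δ^2 = 56295/78100 = 0.72081, so δ = 0.84900.
The first indifference: 41263 = β·δ·55800, so β = 41263/(δ·55800) = 41263/(0.84900·55800) ≈ 0.871.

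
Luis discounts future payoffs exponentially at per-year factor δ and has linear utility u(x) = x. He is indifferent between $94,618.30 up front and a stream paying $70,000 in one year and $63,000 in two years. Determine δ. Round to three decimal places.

δ ≈ 0.790

Equating present values: 94618.30 = 70000δ + 63000δ².
That is, 63000δ² + 70000δ − 94618.30 = 0, a quadratic in δ.
δ = (−70000 + √(70000² + 4·63000·94618.30)) / (2·63000) = (−70000 + √28743811600.00) / 126000 ≈ 0.790.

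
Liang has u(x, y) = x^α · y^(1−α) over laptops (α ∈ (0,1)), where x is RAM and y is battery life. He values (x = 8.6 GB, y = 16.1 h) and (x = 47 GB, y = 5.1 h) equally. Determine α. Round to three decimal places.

Indifference: 8.6^α · 16.1^(1−α) = 47^α · 5.1^(1−α).
(8.6/47)^α = (5.1/16.1)^(1−α); take logs: α·ln(8.6/47) = (1−α)·ln(5.1/16.1), i.e. α·-1.698385 = (1−α)·-1.149579.
With A = -1.698385 and B = -1.149579: α·A = (1−α)·B, so α = B/(A+B) = -1.149579/-2.847964 ≈ 0.404.

α ≈ 0.404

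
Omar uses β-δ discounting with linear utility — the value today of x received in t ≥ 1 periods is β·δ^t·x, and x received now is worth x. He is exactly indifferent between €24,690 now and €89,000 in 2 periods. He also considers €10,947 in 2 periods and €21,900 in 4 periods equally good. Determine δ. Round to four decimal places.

δ ≈ 0.7070

From the later pair, β·δ^2·10947 = β·δ^4·21900; dividing through, δ^2 = 10947/21900 = 0.49986, so δ = 0.70701.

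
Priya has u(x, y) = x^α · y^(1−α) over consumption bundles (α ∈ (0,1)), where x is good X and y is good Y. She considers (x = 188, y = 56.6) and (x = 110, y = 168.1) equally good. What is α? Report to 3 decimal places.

α ≈ 0.670

The Cobb–Douglas utilities coincide, so 188^α·56.6^(1−α) = 110^α·168.1^(1−α).
Taking logs: α·ln 188 + (1−α)·ln 56.6 = α·ln 110 + (1−α)·ln 168.1, i.e. α·0.535962 = (1−α)·1.088550.
With A = 0.535962 and B = 1.088550: α·A = (1−α)·B, so α = B/(A+B) = 1.088550/1.624512 ≈ 0.670.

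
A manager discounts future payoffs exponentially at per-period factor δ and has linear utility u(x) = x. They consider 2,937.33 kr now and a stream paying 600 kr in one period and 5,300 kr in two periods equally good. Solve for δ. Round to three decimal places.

δ ≈ 0.690

Equating present values: 2937.33 = 600δ + 5300δ².
That is, 5300δ² + 600δ − 2937.33 = 0, a quadratic in δ.
By the quadratic formula (taking the positive root), δ = (−600 + √62631396.00) / 10600 ≈ 0.690.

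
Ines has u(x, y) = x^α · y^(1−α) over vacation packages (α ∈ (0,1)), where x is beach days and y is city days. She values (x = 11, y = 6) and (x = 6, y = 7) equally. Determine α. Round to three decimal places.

Set the two utilities equal: 11^α·6^(1−α) = 6^α·7^(1−α).
Taking logs: α·ln 11 + (1−α)·ln 6 = α·ln 6 + (1−α)·ln 7, i.e. α·0.606136 = (1−α)·0.154151.
With A = 0.606136 and B = 0.154151: α·A = (1−α)·B, so α = B/(A+B) = 0.154151/0.760287 ≈ 0.203.

α ≈ 0.203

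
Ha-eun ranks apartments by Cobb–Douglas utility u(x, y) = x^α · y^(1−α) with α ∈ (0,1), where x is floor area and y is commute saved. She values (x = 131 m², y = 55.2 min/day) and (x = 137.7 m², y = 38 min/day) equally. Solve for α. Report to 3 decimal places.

α ≈ 0.882

The Cobb–Douglas utilities coincide, so 131^α·55.2^(1−α) = 137.7^α·38^(1−α).
Taking logs: α·ln 131 + (1−α)·ln 55.2 = α·ln 137.7 + (1−α)·ln 38, i.e. α·-0.049880 = (1−α)·-0.373377.
Thus α·(-0.423257) = -0.373377, so α = -0.373377/-0.423257 ≈ 0.882.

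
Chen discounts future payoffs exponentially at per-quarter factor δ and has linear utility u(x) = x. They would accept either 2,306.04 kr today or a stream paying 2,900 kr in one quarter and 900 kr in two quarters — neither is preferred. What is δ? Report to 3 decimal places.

δ ≈ 0.660

Equating present values: 2306.04 = 2900δ + 900δ².
So 900δ² + 2900δ − 2306.04 = 0.
The positive root is δ = [−2900 + √(2900² + 4·900·2306.04)] / (2·900) = (−2900 + 4088.000)/1800 ≈ 0.660.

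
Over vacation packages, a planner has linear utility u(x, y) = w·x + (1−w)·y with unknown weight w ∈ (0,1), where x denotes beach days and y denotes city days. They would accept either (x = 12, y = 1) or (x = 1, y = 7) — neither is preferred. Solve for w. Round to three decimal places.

w = 0.353

u(12,1) = u(1,7) means w·12 + (1−w)·1 = w·1 + (1−w)·7.
Rearranging, 11·w − 6·(1−w) = 0.
Hence w = 6/(11+6) = 6/17 = 0.353.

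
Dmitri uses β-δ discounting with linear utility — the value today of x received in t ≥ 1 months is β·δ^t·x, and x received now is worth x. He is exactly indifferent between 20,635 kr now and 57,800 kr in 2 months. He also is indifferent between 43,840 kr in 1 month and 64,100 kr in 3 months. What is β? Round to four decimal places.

From the later pair, β·δ^1·43840 = β·δ^3·64100; dividing through, δ^2 = 43840/64100 = 0.68393, so δ = 0.82700.
The first indifference: 20635 = β·δ^2·57800, so β = 20635/(δ^2·57800) = 20635/(0.68393·57800) ≈ 0.5220.

β ≈ 0.5220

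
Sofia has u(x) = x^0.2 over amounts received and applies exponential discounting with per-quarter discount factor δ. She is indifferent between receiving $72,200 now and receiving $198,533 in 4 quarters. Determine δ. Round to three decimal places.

Equating discounted utilities: u(72200) = δ^4·u(198533) ⇒ δ^4 = u(72200)/u(198533).
Since u(x) = x^0.2, δ^4 = (72200/198533)^0.2 = 0.36367^0.2 = 0.81685.
Hence δ = (0.81685)^(1/4) = 0.95068.

δ ≈ 0.951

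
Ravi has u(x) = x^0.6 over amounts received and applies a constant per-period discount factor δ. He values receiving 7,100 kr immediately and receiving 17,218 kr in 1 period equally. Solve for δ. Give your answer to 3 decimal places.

The payoff in 1 period is discounted by δ, so u(7100) = δ·u(17218) and δ = u(7100)/u(17218).
Since u(x) = x^0.6, δ = (7100/17218)^0.6 = 0.41236^0.6 = 0.58771.

δ ≈ 0.588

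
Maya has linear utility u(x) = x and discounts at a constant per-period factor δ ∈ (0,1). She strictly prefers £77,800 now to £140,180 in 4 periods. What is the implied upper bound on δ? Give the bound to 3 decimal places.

δ < 0.863

Comparing present values: 77800 > δ^4·140180.
So δ^4 < 77800/140180 = 0.55500; taking the 4th root of both positive sides preserves the inequality.
δ < (77800/140180)^(1/4) ≈ 0.863.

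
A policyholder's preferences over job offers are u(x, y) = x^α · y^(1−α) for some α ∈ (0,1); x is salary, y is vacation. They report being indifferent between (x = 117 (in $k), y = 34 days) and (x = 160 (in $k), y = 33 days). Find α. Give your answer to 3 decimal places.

α ≈ 0.087

Set the two utilities equal: 117^α·34^(1−α) = 160^α·33^(1−α).
Rearrange to (117/160)^α = (33/34)^(1−α) and take logs: α·-0.313000 = (1−α)·-0.029853.
So α/(1−α) = (-0.029853)/(-0.313000) = 0.095377, and α = 0.095377/1.095377 ≈ 0.087.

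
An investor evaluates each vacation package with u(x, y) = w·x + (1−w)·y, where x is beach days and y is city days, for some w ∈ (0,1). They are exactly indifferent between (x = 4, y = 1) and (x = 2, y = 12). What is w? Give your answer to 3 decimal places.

Indifference: w·4 + (1−w)·1 = w·2 + (1−w)·12.
Rearranging, 2·w − 11·(1−w) = 0.
Hence w = 11/(2+11) = 11/13 = 0.846.

w = 0.846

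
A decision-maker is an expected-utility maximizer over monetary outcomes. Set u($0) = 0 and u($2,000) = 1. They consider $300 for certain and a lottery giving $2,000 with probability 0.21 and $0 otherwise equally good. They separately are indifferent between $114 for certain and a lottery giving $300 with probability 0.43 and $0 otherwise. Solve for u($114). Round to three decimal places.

From the first indifference, u($300) = 0.21·u($2,000) + 0.79·u($0) = 0.21·1 + 0.79·0 = 0.21.
The second indifference gives u($114) = 0.43·u($300) + 0.57·u($0) = 0.43·0.21 + 0.57·0.00 = 0.0903.

0.090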